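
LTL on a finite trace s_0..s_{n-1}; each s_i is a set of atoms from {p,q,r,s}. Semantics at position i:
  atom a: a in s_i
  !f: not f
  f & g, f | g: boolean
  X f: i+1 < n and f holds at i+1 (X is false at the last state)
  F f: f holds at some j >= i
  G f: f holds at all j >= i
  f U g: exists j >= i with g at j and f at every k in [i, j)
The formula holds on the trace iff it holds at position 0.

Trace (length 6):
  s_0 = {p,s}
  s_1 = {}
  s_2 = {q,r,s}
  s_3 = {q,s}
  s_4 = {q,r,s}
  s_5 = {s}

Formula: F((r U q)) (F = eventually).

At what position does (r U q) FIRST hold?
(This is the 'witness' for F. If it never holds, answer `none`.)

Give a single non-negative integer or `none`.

s_0={p,s}: (r U q)=False r=False q=False
s_1={}: (r U q)=False r=False q=False
s_2={q,r,s}: (r U q)=True r=True q=True
s_3={q,s}: (r U q)=True r=False q=True
s_4={q,r,s}: (r U q)=True r=True q=True
s_5={s}: (r U q)=False r=False q=False
F((r U q)) holds; first witness at position 2.

Answer: 2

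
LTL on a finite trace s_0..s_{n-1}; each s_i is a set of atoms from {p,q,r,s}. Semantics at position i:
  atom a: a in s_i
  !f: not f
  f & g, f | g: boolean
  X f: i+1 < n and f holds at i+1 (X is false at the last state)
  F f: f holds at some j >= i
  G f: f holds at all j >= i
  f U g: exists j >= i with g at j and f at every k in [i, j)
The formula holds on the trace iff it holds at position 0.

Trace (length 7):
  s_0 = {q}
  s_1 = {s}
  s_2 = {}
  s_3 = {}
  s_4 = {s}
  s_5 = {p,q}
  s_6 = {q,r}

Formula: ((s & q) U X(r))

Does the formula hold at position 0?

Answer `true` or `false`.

s_0={q}: ((s & q) U X(r))=False (s & q)=False s=False q=True X(r)=False r=False
s_1={s}: ((s & q) U X(r))=False (s & q)=False s=True q=False X(r)=False r=False
s_2={}: ((s & q) U X(r))=False (s & q)=False s=False q=False X(r)=False r=False
s_3={}: ((s & q) U X(r))=False (s & q)=False s=False q=False X(r)=False r=False
s_4={s}: ((s & q) U X(r))=False (s & q)=False s=True q=False X(r)=False r=False
s_5={p,q}: ((s & q) U X(r))=True (s & q)=False s=False q=True X(r)=True r=False
s_6={q,r}: ((s & q) U X(r))=False (s & q)=False s=False q=True X(r)=False r=True

Answer: false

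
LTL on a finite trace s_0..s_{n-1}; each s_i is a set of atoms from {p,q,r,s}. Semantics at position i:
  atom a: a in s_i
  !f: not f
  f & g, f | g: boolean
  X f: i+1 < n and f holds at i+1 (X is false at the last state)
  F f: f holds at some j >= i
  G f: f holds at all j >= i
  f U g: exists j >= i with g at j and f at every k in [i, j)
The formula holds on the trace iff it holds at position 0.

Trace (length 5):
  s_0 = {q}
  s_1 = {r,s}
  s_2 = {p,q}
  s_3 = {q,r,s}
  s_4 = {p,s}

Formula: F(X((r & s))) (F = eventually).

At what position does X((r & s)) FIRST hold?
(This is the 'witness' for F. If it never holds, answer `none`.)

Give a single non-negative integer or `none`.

Answer: 0

Derivation:
s_0={q}: X((r & s))=True (r & s)=False r=False s=False
s_1={r,s}: X((r & s))=False (r & s)=True r=True s=True
s_2={p,q}: X((r & s))=True (r & s)=False r=False s=False
s_3={q,r,s}: X((r & s))=False (r & s)=True r=True s=True
s_4={p,s}: X((r & s))=False (r & s)=False r=False s=True
F(X((r & s))) holds; first witness at position 0.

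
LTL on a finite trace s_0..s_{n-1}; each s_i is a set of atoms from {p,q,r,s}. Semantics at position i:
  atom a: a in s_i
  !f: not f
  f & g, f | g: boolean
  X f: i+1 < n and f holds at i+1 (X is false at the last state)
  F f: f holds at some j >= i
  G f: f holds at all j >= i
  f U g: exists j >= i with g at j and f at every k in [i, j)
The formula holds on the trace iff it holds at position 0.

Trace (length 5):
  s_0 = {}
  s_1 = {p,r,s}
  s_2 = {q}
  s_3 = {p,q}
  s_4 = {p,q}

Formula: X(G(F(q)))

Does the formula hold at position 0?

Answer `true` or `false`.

s_0={}: X(G(F(q)))=True G(F(q))=True F(q)=True q=False
s_1={p,r,s}: X(G(F(q)))=True G(F(q))=True F(q)=True q=False
s_2={q}: X(G(F(q)))=True G(F(q))=True F(q)=True q=True
s_3={p,q}: X(G(F(q)))=True G(F(q))=True F(q)=True q=True
s_4={p,q}: X(G(F(q)))=False G(F(q))=True F(q)=True q=True

Answer: true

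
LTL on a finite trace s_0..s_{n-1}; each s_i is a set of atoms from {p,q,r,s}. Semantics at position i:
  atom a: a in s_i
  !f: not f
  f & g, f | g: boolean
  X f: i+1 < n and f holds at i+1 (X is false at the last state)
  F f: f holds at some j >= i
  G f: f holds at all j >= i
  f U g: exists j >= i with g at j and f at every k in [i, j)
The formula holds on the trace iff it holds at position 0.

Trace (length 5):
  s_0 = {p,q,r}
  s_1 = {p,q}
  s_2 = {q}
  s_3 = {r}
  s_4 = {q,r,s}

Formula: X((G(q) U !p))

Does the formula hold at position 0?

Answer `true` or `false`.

s_0={p,q,r}: X((G(q) U !p))=False (G(q) U !p)=False G(q)=False q=True !p=False p=True
s_1={p,q}: X((G(q) U !p))=True (G(q) U !p)=False G(q)=False q=True !p=False p=True
s_2={q}: X((G(q) U !p))=True (G(q) U !p)=True G(q)=False q=True !p=True p=False
s_3={r}: X((G(q) U !p))=True (G(q) U !p)=True G(q)=False q=False !p=True p=False
s_4={q,r,s}: X((G(q) U !p))=False (G(q) U !p)=True G(q)=True q=True !p=True p=False

Answer: false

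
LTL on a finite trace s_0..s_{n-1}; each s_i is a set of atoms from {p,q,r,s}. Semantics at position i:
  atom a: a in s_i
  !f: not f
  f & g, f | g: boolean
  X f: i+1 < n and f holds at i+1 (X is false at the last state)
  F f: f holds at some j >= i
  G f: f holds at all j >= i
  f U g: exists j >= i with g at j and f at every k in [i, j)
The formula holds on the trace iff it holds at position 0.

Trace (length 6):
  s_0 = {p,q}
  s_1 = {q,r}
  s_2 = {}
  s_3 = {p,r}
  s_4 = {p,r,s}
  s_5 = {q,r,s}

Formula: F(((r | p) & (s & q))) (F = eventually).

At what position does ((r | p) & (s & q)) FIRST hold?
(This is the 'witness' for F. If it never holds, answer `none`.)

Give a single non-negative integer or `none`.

Answer: 5

Derivation:
s_0={p,q}: ((r | p) & (s & q))=False (r | p)=True r=False p=True (s & q)=False s=False q=True
s_1={q,r}: ((r | p) & (s & q))=False (r | p)=True r=True p=False (s & q)=False s=False q=True
s_2={}: ((r | p) & (s & q))=False (r | p)=False r=False p=False (s & q)=False s=False q=False
s_3={p,r}: ((r | p) & (s & q))=False (r | p)=True r=True p=True (s & q)=False s=False q=False
s_4={p,r,s}: ((r | p) & (s & q))=False (r | p)=True r=True p=True (s & q)=False s=True q=False
s_5={q,r,s}: ((r | p) & (s & q))=True (r | p)=True r=True p=False (s & q)=True s=True q=True
F(((r | p) & (s & q))) holds; first witness at position 5.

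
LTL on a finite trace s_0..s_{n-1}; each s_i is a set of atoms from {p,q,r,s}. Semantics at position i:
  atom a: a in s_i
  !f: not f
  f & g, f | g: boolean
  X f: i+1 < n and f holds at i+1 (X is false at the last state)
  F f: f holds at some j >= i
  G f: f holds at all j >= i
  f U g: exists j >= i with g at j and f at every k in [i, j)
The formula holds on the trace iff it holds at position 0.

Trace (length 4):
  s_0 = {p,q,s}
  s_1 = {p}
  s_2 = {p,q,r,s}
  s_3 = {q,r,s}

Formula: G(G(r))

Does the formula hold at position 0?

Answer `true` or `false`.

s_0={p,q,s}: G(G(r))=False G(r)=False r=False
s_1={p}: G(G(r))=False G(r)=False r=False
s_2={p,q,r,s}: G(G(r))=True G(r)=True r=True
s_3={q,r,s}: G(G(r))=True G(r)=True r=True

Answer: false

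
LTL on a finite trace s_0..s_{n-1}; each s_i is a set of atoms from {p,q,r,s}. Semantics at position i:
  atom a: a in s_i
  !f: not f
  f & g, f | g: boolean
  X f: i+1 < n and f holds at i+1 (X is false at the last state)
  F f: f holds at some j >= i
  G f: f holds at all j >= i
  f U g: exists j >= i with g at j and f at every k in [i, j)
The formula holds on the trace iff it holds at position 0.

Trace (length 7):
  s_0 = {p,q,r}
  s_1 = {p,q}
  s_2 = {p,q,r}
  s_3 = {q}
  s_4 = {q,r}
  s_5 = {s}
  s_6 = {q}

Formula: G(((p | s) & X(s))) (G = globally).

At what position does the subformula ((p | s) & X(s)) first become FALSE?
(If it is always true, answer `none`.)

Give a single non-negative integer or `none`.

Answer: 0

Derivation:
s_0={p,q,r}: ((p | s) & X(s))=False (p | s)=True p=True s=False X(s)=False
s_1={p,q}: ((p | s) & X(s))=False (p | s)=True p=True s=False X(s)=False
s_2={p,q,r}: ((p | s) & X(s))=False (p | s)=True p=True s=False X(s)=False
s_3={q}: ((p | s) & X(s))=False (p | s)=False p=False s=False X(s)=False
s_4={q,r}: ((p | s) & X(s))=False (p | s)=False p=False s=False X(s)=True
s_5={s}: ((p | s) & X(s))=False (p | s)=True p=False s=True X(s)=False
s_6={q}: ((p | s) & X(s))=False (p | s)=False p=False s=False X(s)=False
G(((p | s) & X(s))) holds globally = False
First violation at position 0.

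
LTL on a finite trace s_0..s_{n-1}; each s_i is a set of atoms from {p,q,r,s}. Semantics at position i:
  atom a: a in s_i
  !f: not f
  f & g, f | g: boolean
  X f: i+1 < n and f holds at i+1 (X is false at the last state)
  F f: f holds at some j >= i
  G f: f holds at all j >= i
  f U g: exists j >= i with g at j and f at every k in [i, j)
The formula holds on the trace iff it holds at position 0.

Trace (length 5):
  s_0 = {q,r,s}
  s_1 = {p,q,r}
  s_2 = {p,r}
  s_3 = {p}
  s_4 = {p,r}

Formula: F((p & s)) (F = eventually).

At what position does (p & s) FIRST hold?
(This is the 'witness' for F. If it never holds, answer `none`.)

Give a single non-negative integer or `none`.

Answer: none

Derivation:
s_0={q,r,s}: (p & s)=False p=False s=True
s_1={p,q,r}: (p & s)=False p=True s=False
s_2={p,r}: (p & s)=False p=True s=False
s_3={p}: (p & s)=False p=True s=False
s_4={p,r}: (p & s)=False p=True s=False
F((p & s)) does not hold (no witness exists).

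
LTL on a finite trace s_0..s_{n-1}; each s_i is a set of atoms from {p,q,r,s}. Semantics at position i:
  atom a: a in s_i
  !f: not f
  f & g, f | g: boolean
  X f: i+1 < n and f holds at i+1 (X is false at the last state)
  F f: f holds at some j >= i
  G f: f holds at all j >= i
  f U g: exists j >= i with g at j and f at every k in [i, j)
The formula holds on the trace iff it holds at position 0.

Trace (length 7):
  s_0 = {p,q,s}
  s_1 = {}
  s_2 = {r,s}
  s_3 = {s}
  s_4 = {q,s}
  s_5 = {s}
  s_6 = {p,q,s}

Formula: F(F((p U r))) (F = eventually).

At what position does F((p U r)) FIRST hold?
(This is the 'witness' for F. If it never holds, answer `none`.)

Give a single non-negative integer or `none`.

Answer: 0

Derivation:
s_0={p,q,s}: F((p U r))=True (p U r)=False p=True r=False
s_1={}: F((p U r))=True (p U r)=False p=False r=False
s_2={r,s}: F((p U r))=True (p U r)=True p=False r=True
s_3={s}: F((p U r))=False (p U r)=False p=False r=False
s_4={q,s}: F((p U r))=False (p U r)=False p=False r=False
s_5={s}: F((p U r))=False (p U r)=False p=False r=False
s_6={p,q,s}: F((p U r))=False (p U r)=False p=True r=False
F(F((p U r))) holds; first witness at position 0.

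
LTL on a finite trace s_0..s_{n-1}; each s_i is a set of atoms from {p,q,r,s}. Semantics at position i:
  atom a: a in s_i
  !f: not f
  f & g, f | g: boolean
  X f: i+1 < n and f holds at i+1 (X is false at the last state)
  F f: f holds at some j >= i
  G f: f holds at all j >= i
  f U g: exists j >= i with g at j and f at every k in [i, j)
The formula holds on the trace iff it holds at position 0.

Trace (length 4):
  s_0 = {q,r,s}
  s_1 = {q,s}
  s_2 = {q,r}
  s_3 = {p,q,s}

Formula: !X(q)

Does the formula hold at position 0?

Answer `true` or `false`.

s_0={q,r,s}: !X(q)=False X(q)=True q=True
s_1={q,s}: !X(q)=False X(q)=True q=True
s_2={q,r}: !X(q)=False X(q)=True q=True
s_3={p,q,s}: !X(q)=True X(q)=False q=True

Answer: false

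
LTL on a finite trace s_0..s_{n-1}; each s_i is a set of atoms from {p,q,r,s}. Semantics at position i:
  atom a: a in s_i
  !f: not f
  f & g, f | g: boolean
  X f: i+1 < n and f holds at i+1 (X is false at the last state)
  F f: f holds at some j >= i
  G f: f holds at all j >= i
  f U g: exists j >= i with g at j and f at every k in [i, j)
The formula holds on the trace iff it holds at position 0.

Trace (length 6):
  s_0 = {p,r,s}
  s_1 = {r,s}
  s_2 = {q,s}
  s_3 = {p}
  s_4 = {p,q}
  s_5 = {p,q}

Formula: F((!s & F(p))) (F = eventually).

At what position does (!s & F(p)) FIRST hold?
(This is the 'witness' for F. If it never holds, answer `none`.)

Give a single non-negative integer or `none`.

Answer: 3

Derivation:
s_0={p,r,s}: (!s & F(p))=False !s=False s=True F(p)=True p=True
s_1={r,s}: (!s & F(p))=False !s=False s=True F(p)=True p=False
s_2={q,s}: (!s & F(p))=False !s=False s=True F(p)=True p=False
s_3={p}: (!s & F(p))=True !s=True s=False F(p)=True p=True
s_4={p,q}: (!s & F(p))=True !s=True s=False F(p)=True p=True
s_5={p,q}: (!s & F(p))=True !s=True s=False F(p)=True p=True
F((!s & F(p))) holds; first witness at position 3.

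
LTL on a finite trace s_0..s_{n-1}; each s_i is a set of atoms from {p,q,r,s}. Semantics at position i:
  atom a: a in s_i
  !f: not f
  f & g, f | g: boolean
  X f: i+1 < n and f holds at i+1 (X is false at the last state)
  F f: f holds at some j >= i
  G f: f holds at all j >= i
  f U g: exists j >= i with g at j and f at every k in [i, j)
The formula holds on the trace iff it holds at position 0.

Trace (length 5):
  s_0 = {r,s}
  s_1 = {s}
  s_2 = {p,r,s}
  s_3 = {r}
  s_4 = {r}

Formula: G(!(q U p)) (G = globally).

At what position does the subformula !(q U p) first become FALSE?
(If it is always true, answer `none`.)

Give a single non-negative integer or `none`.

Answer: 2

Derivation:
s_0={r,s}: !(q U p)=True (q U p)=False q=False p=False
s_1={s}: !(q U p)=True (q U p)=False q=False p=False
s_2={p,r,s}: !(q U p)=False (q U p)=True q=False p=True
s_3={r}: !(q U p)=True (q U p)=False q=False p=False
s_4={r}: !(q U p)=True (q U p)=False q=False p=False
G(!(q U p)) holds globally = False
First violation at position 2.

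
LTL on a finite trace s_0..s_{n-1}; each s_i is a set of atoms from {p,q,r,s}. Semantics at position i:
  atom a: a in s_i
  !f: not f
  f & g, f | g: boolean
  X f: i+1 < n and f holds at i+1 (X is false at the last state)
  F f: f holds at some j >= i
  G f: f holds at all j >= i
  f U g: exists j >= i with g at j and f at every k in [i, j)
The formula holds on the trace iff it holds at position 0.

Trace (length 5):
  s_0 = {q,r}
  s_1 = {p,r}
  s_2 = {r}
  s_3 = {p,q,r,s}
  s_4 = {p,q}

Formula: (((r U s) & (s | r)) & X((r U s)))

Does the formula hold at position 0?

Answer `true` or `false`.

Answer: true

Derivation:
s_0={q,r}: (((r U s) & (s | r)) & X((r U s)))=True ((r U s) & (s | r))=True (r U s)=True r=True s=False (s | r)=True X((r U s))=True
s_1={p,r}: (((r U s) & (s | r)) & X((r U s)))=True ((r U s) & (s | r))=True (r U s)=True r=True s=False (s | r)=True X((r U s))=True
s_2={r}: (((r U s) & (s | r)) & X((r U s)))=True ((r U s) & (s | r))=True (r U s)=True r=True s=False (s | r)=True X((r U s))=True
s_3={p,q,r,s}: (((r U s) & (s | r)) & X((r U s)))=False ((r U s) & (s | r))=True (r U s)=True r=True s=True (s | r)=True X((r U s))=False
s_4={p,q}: (((r U s) & (s | r)) & X((r U s)))=False ((r U s) & (s | r))=False (r U s)=False r=False s=False (s | r)=False X((r U s))=False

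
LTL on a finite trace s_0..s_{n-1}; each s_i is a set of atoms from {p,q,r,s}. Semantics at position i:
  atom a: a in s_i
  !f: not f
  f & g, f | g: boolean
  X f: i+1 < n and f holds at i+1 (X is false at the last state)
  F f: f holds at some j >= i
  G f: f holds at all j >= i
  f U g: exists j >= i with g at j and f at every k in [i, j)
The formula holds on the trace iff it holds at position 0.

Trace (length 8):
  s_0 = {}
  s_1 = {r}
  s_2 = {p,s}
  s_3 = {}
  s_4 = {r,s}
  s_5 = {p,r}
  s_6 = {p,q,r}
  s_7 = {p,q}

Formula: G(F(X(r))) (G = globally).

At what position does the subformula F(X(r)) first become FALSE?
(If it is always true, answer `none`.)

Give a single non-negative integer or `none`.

Answer: 6

Derivation:
s_0={}: F(X(r))=True X(r)=True r=False
s_1={r}: F(X(r))=True X(r)=False r=True
s_2={p,s}: F(X(r))=True X(r)=False r=False
s_3={}: F(X(r))=True X(r)=True r=False
s_4={r,s}: F(X(r))=True X(r)=True r=True
s_5={p,r}: F(X(r))=True X(r)=True r=True
s_6={p,q,r}: F(X(r))=False X(r)=False r=True
s_7={p,q}: F(X(r))=False X(r)=False r=False
G(F(X(r))) holds globally = False
First violation at position 6.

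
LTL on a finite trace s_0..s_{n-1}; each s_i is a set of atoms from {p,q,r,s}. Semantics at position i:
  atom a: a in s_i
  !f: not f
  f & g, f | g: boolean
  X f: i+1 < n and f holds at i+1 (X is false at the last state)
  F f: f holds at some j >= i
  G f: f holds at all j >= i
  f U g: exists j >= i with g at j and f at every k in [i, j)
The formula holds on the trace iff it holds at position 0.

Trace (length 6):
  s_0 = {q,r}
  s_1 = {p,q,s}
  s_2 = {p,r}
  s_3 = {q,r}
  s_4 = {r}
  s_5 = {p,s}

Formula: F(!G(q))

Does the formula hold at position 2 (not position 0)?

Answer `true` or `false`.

s_0={q,r}: F(!G(q))=True !G(q)=True G(q)=False q=True
s_1={p,q,s}: F(!G(q))=True !G(q)=True G(q)=False q=True
s_2={p,r}: F(!G(q))=True !G(q)=True G(q)=False q=False
s_3={q,r}: F(!G(q))=True !G(q)=True G(q)=False q=True
s_4={r}: F(!G(q))=True !G(q)=True G(q)=False q=False
s_5={p,s}: F(!G(q))=True !G(q)=True G(q)=False q=False
Evaluating at position 2: result = True

Answer: true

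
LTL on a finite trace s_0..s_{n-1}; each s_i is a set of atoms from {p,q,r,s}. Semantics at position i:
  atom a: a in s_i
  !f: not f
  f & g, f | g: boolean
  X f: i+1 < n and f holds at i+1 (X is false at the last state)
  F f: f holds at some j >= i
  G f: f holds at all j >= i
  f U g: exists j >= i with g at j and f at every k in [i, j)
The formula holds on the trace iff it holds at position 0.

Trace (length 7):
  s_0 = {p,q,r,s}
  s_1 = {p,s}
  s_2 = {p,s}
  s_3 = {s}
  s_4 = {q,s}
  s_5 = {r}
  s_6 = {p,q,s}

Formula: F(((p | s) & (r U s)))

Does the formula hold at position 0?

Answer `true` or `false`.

s_0={p,q,r,s}: F(((p | s) & (r U s)))=True ((p | s) & (r U s))=True (p | s)=True p=True s=True (r U s)=True r=True
s_1={p,s}: F(((p | s) & (r U s)))=True ((p | s) & (r U s))=True (p | s)=True p=True s=True (r U s)=True r=False
s_2={p,s}: F(((p | s) & (r U s)))=True ((p | s) & (r U s))=True (p | s)=True p=True s=True (r U s)=True r=False
s_3={s}: F(((p | s) & (r U s)))=True ((p | s) & (r U s))=True (p | s)=True p=False s=True (r U s)=True r=False
s_4={q,s}: F(((p | s) & (r U s)))=True ((p | s) & (r U s))=True (p | s)=True p=False s=True (r U s)=True r=False
s_5={r}: F(((p | s) & (r U s)))=True ((p | s) & (r U s))=False (p | s)=False p=False s=False (r U s)=True r=True
s_6={p,q,s}: F(((p | s) & (r U s)))=True ((p | s) & (r U s))=True (p | s)=True p=True s=True (r U s)=True r=False

Answer: true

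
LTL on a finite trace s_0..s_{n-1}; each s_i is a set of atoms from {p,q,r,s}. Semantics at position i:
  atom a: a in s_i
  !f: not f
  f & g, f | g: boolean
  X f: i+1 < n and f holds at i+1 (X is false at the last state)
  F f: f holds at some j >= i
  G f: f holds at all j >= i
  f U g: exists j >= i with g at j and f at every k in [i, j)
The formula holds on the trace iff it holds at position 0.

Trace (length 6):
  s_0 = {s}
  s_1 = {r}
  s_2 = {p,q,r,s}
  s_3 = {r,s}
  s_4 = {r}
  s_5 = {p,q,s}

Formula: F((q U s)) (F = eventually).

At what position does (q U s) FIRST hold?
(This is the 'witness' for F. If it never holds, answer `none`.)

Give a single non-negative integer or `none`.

Answer: 0

Derivation:
s_0={s}: (q U s)=True q=False s=True
s_1={r}: (q U s)=False q=False s=False
s_2={p,q,r,s}: (q U s)=True q=True s=True
s_3={r,s}: (q U s)=True q=False s=True
s_4={r}: (q U s)=False q=False s=False
s_5={p,q,s}: (q U s)=True q=True s=True
F((q U s)) holds; first witness at position 0.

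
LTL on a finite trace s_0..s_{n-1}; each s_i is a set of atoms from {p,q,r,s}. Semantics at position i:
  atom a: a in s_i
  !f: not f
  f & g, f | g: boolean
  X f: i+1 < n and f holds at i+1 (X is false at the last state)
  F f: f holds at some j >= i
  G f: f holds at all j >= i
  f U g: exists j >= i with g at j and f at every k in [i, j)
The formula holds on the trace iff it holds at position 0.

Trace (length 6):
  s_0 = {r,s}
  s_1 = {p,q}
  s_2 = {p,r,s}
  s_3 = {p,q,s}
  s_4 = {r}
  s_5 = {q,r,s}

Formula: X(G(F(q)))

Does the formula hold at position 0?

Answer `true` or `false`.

Answer: true

Derivation:
s_0={r,s}: X(G(F(q)))=True G(F(q))=True F(q)=True q=False
s_1={p,q}: X(G(F(q)))=True G(F(q))=True F(q)=True q=True
s_2={p,r,s}: X(G(F(q)))=True G(F(q))=True F(q)=True q=False
s_3={p,q,s}: X(G(F(q)))=True G(F(q))=True F(q)=True q=True
s_4={r}: X(G(F(q)))=True G(F(q))=True F(q)=True q=False
s_5={q,r,s}: X(G(F(q)))=False G(F(q))=True F(q)=True q=True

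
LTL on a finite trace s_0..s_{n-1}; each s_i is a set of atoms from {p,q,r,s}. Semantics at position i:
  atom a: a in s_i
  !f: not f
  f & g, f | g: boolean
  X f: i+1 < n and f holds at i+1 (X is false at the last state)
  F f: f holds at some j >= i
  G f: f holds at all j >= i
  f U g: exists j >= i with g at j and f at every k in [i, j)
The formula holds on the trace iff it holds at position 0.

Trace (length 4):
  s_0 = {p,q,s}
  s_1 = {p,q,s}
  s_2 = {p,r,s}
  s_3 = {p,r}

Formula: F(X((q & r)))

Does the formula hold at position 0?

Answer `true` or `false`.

Answer: false

Derivation:
s_0={p,q,s}: F(X((q & r)))=False X((q & r))=False (q & r)=False q=True r=False
s_1={p,q,s}: F(X((q & r)))=False X((q & r))=False (q & r)=False q=True r=False
s_2={p,r,s}: F(X((q & r)))=False X((q & r))=False (q & r)=False q=False r=True
s_3={p,r}: F(X((q & r)))=False X((q & r))=False (q & r)=False q=False r=True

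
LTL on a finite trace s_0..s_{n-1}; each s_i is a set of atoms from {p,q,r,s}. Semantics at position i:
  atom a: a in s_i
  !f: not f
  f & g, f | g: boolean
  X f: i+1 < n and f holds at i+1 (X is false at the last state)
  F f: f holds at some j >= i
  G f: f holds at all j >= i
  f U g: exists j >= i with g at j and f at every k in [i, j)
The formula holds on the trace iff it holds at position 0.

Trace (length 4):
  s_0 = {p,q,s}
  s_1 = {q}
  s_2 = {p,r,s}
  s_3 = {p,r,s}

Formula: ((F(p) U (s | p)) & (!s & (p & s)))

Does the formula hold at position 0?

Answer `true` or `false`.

Answer: false

Derivation:
s_0={p,q,s}: ((F(p) U (s | p)) & (!s & (p & s)))=False (F(p) U (s | p))=True F(p)=True p=True (s | p)=True s=True (!s & (p & s))=False !s=False (p & s)=True
s_1={q}: ((F(p) U (s | p)) & (!s & (p & s)))=False (F(p) U (s | p))=True F(p)=True p=False (s | p)=False s=False (!s & (p & s))=False !s=True (p & s)=False
s_2={p,r,s}: ((F(p) U (s | p)) & (!s & (p & s)))=False (F(p) U (s | p))=True F(p)=True p=True (s | p)=True s=True (!s & (p & s))=False !s=False (p & s)=True
s_3={p,r,s}: ((F(p) U (s | p)) & (!s & (p & s)))=False (F(p) U (s | p))=True F(p)=True p=True (s | p)=True s=True (!s & (p & s))=False !s=False (p & s)=True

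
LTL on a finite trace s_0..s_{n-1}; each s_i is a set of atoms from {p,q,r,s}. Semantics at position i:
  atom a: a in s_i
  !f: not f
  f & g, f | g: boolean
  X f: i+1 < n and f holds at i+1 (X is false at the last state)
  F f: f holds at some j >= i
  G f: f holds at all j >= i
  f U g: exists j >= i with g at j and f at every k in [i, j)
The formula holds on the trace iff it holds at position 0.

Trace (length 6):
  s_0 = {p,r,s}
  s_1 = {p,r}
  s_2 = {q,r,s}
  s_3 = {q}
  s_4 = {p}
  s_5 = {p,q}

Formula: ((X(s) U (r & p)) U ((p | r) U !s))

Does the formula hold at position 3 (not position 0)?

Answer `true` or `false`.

Answer: true

Derivation:
s_0={p,r,s}: ((X(s) U (r & p)) U ((p | r) U !s))=True (X(s) U (r & p))=True X(s)=False s=True (r & p)=True r=True p=True ((p | r) U !s)=True (p | r)=True !s=False
s_1={p,r}: ((X(s) U (r & p)) U ((p | r) U !s))=True (X(s) U (r & p))=True X(s)=True s=False (r & p)=True r=True p=True ((p | r) U !s)=True (p | r)=True !s=True
s_2={q,r,s}: ((X(s) U (r & p)) U ((p | r) U !s))=True (X(s) U (r & p))=False X(s)=False s=True (r & p)=False r=True p=False ((p | r) U !s)=True (p | r)=True !s=False
s_3={q}: ((X(s) U (r & p)) U ((p | r) U !s))=True (X(s) U (r & p))=False X(s)=False s=False (r & p)=False r=False p=False ((p | r) U !s)=True (p | r)=False !s=True
s_4={p}: ((X(s) U (r & p)) U ((p | r) U !s))=True (X(s) U (r & p))=False X(s)=False s=False (r & p)=False r=False p=True ((p | r) U !s)=True (p | r)=True !s=True
s_5={p,q}: ((X(s) U (r & p)) U ((p | r) U !s))=True (X(s) U (r & p))=False X(s)=False s=False (r & p)=False r=False p=True ((p | r) U !s)=True (p | r)=True !s=True
Evaluating at position 3: result = True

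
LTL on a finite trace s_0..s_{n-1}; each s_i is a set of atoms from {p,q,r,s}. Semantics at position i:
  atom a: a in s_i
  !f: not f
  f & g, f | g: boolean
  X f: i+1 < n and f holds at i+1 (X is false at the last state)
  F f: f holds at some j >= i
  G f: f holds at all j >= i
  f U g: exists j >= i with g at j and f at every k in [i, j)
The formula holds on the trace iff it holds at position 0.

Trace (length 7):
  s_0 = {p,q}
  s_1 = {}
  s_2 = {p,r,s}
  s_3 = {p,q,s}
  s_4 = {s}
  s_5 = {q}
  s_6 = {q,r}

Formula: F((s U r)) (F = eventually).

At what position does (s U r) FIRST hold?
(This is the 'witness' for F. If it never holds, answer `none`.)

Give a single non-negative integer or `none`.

Answer: 2

Derivation:
s_0={p,q}: (s U r)=False s=False r=False
s_1={}: (s U r)=False s=False r=False
s_2={p,r,s}: (s U r)=True s=True r=True
s_3={p,q,s}: (s U r)=False s=True r=False
s_4={s}: (s U r)=False s=True r=False
s_5={q}: (s U r)=False s=False r=False
s_6={q,r}: (s U r)=True s=False r=True
F((s U r)) holds; first witness at position 2.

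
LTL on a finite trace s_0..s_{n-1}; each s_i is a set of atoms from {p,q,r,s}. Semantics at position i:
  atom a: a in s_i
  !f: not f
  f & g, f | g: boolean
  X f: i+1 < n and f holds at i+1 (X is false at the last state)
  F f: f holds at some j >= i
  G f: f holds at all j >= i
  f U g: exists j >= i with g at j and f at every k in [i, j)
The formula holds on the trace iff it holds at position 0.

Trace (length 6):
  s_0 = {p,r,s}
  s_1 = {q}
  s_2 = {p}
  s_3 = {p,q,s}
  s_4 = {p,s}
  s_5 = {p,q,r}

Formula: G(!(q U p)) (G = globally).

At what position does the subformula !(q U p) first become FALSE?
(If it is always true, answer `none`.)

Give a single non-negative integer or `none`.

Answer: 0

Derivation:
s_0={p,r,s}: !(q U p)=False (q U p)=True q=False p=True
s_1={q}: !(q U p)=False (q U p)=True q=True p=False
s_2={p}: !(q U p)=False (q U p)=True q=False p=True
s_3={p,q,s}: !(q U p)=False (q U p)=True q=True p=True
s_4={p,s}: !(q U p)=False (q U p)=True q=False p=True
s_5={p,q,r}: !(q U p)=False (q U p)=True q=True p=True
G(!(q U p)) holds globally = False
First violation at position 0.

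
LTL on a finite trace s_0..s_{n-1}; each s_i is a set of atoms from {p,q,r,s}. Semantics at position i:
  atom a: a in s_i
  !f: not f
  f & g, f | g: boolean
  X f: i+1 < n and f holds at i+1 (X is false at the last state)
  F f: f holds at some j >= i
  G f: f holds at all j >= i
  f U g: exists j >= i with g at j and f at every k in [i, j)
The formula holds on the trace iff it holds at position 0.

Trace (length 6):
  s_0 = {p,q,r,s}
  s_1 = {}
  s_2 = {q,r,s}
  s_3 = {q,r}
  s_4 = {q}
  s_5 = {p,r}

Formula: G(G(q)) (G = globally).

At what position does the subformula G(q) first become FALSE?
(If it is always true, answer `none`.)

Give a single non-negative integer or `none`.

Answer: 0

Derivation:
s_0={p,q,r,s}: G(q)=False q=True
s_1={}: G(q)=False q=False
s_2={q,r,s}: G(q)=False q=True
s_3={q,r}: G(q)=False q=True
s_4={q}: G(q)=False q=True
s_5={p,r}: G(q)=False q=False
G(G(q)) holds globally = False
First violation at position 0.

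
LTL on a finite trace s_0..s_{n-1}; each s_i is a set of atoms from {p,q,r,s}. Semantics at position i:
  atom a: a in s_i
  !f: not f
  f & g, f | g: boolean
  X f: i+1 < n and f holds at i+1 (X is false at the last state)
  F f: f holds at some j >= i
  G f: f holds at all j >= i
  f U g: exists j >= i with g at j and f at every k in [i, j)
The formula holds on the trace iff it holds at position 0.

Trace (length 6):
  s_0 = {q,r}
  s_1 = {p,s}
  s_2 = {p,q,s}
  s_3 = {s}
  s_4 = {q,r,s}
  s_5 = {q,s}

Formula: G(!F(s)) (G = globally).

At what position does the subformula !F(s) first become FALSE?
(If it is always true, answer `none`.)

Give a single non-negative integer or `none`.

Answer: 0

Derivation:
s_0={q,r}: !F(s)=False F(s)=True s=False
s_1={p,s}: !F(s)=False F(s)=True s=True
s_2={p,q,s}: !F(s)=False F(s)=True s=True
s_3={s}: !F(s)=False F(s)=True s=True
s_4={q,r,s}: !F(s)=False F(s)=True s=True
s_5={q,s}: !F(s)=False F(s)=True s=True
G(!F(s)) holds globally = False
First violation at position 0.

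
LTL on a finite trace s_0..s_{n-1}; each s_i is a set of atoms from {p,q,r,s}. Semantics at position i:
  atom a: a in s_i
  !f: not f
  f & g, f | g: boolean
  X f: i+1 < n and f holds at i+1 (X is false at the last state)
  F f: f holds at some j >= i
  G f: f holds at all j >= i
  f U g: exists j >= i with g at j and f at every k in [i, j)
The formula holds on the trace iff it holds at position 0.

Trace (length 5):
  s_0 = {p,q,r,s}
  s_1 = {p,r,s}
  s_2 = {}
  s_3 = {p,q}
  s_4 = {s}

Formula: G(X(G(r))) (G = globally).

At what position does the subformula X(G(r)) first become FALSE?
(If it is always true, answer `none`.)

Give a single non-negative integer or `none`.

s_0={p,q,r,s}: X(G(r))=False G(r)=False r=True
s_1={p,r,s}: X(G(r))=False G(r)=False r=True
s_2={}: X(G(r))=False G(r)=False r=False
s_3={p,q}: X(G(r))=False G(r)=False r=False
s_4={s}: X(G(r))=False G(r)=False r=False
G(X(G(r))) holds globally = False
First violation at position 0.

Answer: 0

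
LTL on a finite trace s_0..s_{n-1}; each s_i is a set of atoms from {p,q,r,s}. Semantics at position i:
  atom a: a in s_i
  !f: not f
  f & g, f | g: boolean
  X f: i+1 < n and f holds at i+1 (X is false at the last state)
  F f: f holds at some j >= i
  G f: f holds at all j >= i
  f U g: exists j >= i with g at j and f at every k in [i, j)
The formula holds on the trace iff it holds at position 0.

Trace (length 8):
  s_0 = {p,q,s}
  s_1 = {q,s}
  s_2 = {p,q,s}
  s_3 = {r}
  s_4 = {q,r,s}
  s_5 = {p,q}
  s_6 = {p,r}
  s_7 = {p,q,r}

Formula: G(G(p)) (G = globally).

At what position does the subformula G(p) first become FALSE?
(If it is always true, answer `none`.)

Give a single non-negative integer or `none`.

Answer: 0

Derivation:
s_0={p,q,s}: G(p)=False p=True
s_1={q,s}: G(p)=False p=False
s_2={p,q,s}: G(p)=False p=True
s_3={r}: G(p)=False p=False
s_4={q,r,s}: G(p)=False p=False
s_5={p,q}: G(p)=True p=True
s_6={p,r}: G(p)=True p=True
s_7={p,q,r}: G(p)=True p=True
G(G(p)) holds globally = False
First violation at position 0.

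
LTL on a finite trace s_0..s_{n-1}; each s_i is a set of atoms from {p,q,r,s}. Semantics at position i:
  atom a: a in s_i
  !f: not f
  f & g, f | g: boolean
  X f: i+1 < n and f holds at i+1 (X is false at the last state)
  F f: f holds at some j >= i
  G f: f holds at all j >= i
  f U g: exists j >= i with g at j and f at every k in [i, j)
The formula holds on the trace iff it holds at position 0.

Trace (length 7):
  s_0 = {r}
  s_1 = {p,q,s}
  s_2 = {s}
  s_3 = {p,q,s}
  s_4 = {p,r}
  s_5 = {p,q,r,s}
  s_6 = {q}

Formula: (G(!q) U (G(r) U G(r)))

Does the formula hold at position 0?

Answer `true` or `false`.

s_0={r}: (G(!q) U (G(r) U G(r)))=False G(!q)=False !q=True q=False (G(r) U G(r))=False G(r)=False r=True
s_1={p,q,s}: (G(!q) U (G(r) U G(r)))=False G(!q)=False !q=False q=True (G(r) U G(r))=False G(r)=False r=False
s_2={s}: (G(!q) U (G(r) U G(r)))=False G(!q)=False !q=True q=False (G(r) U G(r))=False G(r)=False r=False
s_3={p,q,s}: (G(!q) U (G(r) U G(r)))=False G(!q)=False !q=False q=True (G(r) U G(r))=False G(r)=False r=False
s_4={p,r}: (G(!q) U (G(r) U G(r)))=False G(!q)=False !q=True q=False (G(r) U G(r))=False G(r)=False r=True
s_5={p,q,r,s}: (G(!q) U (G(r) U G(r)))=False G(!q)=False !q=False q=True (G(r) U G(r))=False G(r)=False r=True
s_6={q}: (G(!q) U (G(r) U G(r)))=False G(!q)=False !q=False q=True (G(r) U G(r))=False G(r)=False r=False

Answer: false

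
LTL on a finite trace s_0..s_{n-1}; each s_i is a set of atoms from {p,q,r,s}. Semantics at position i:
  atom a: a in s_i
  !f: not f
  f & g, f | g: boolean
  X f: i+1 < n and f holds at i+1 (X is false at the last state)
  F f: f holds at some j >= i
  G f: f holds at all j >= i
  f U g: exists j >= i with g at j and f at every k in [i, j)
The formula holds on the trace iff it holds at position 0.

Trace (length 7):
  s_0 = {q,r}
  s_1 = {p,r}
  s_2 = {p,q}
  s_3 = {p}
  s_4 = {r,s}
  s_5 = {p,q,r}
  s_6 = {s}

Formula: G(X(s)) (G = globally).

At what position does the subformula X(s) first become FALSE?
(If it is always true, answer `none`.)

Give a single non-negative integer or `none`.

Answer: 0

Derivation:
s_0={q,r}: X(s)=False s=False
s_1={p,r}: X(s)=False s=False
s_2={p,q}: X(s)=False s=False
s_3={p}: X(s)=True s=False
s_4={r,s}: X(s)=False s=True
s_5={p,q,r}: X(s)=True s=False
s_6={s}: X(s)=False s=True
G(X(s)) holds globally = False
First violation at position 0.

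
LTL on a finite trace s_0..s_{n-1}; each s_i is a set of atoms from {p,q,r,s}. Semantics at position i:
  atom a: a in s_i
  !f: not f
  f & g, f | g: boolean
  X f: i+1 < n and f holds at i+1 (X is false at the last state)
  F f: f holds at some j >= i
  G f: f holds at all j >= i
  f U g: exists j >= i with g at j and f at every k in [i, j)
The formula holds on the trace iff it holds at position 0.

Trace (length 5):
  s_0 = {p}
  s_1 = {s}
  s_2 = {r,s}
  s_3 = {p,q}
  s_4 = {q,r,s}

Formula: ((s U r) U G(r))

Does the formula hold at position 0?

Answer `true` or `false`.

Answer: false

Derivation:
s_0={p}: ((s U r) U G(r))=False (s U r)=False s=False r=False G(r)=False
s_1={s}: ((s U r) U G(r))=False (s U r)=True s=True r=False G(r)=False
s_2={r,s}: ((s U r) U G(r))=False (s U r)=True s=True r=True G(r)=False
s_3={p,q}: ((s U r) U G(r))=False (s U r)=False s=False r=False G(r)=False
s_4={q,r,s}: ((s U r) U G(r))=True (s U r)=True s=True r=True G(r)=True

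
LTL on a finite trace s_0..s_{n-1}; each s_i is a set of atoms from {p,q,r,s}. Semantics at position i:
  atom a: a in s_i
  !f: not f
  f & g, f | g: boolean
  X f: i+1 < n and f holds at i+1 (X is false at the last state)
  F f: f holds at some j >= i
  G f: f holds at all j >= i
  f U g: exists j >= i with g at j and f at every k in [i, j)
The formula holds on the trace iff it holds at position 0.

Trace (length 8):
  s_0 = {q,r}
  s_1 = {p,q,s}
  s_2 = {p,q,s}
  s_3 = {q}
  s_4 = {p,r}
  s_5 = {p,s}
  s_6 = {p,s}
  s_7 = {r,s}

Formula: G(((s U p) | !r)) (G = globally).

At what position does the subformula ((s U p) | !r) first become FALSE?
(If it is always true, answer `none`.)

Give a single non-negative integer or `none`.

Answer: 0

Derivation:
s_0={q,r}: ((s U p) | !r)=False (s U p)=False s=False p=False !r=False r=True
s_1={p,q,s}: ((s U p) | !r)=True (s U p)=True s=True p=True !r=True r=False
s_2={p,q,s}: ((s U p) | !r)=True (s U p)=True s=True p=True !r=True r=False
s_3={q}: ((s U p) | !r)=True (s U p)=False s=False p=False !r=True r=False
s_4={p,r}: ((s U p) | !r)=True (s U p)=True s=False p=True !r=False r=True
s_5={p,s}: ((s U p) | !r)=True (s U p)=True s=True p=True !r=True r=False
s_6={p,s}: ((s U p) | !r)=True (s U p)=True s=True p=True !r=True r=False
s_7={r,s}: ((s U p) | !r)=False (s U p)=False s=True p=False !r=False r=True
G(((s U p) | !r)) holds globally = False
First violation at position 0.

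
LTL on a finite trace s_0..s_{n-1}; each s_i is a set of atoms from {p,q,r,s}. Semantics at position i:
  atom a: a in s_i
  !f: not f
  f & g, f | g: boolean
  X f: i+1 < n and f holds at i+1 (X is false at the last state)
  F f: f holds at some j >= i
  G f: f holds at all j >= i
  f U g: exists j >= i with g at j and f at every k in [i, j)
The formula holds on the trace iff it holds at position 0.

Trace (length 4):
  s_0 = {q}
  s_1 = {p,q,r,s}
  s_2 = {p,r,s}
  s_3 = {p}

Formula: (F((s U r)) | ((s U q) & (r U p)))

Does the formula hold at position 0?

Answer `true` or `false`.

Answer: true

Derivation:
s_0={q}: (F((s U r)) | ((s U q) & (r U p)))=True F((s U r))=True (s U r)=False s=False r=False ((s U q) & (r U p))=False (s U q)=True q=True (r U p)=False p=False
s_1={p,q,r,s}: (F((s U r)) | ((s U q) & (r U p)))=True F((s U r))=True (s U r)=True s=True r=True ((s U q) & (r U p))=True (s U q)=True q=True (r U p)=True p=True
s_2={p,r,s}: (F((s U r)) | ((s U q) & (r U p)))=True F((s U r))=True (s U r)=True s=True r=True ((s U q) & (r U p))=False (s U q)=False q=False (r U p)=True p=True
s_3={p}: (F((s U r)) | ((s U q) & (r U p)))=False F((s U r))=False (s U r)=False s=False r=False ((s U q) & (r U p))=False (s U q)=False q=False (r U p)=True p=True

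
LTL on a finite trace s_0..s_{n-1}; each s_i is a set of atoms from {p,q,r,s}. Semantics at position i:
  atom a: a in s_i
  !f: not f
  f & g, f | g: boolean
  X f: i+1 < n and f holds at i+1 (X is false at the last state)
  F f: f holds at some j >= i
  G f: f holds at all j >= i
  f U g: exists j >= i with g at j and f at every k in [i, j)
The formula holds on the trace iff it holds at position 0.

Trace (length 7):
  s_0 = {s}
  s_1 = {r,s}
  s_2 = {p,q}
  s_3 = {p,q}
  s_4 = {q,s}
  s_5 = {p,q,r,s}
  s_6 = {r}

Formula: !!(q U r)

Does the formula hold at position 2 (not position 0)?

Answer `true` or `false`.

Answer: true

Derivation:
s_0={s}: !!(q U r)=False !(q U r)=True (q U r)=False q=False r=False
s_1={r,s}: !!(q U r)=True !(q U r)=False (q U r)=True q=False r=True
s_2={p,q}: !!(q U r)=True !(q U r)=False (q U r)=True q=True r=False
s_3={p,q}: !!(q U r)=True !(q U r)=False (q U r)=True q=True r=False
s_4={q,s}: !!(q U r)=True !(q U r)=False (q U r)=True q=True r=False
s_5={p,q,r,s}: !!(q U r)=True !(q U r)=False (q U r)=True q=True r=True
s_6={r}: !!(q U r)=True !(q U r)=False (q U r)=True q=False r=True
Evaluating at position 2: result = True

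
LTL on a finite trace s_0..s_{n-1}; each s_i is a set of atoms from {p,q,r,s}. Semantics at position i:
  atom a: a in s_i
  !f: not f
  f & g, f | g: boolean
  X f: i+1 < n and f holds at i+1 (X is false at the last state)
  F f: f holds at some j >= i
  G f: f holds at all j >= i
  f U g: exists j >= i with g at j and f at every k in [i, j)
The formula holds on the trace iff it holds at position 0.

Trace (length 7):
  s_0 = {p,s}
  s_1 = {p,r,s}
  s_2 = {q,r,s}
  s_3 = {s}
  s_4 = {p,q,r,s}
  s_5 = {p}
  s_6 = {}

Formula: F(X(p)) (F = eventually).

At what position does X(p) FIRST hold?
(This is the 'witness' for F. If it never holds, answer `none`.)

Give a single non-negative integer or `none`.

Answer: 0

Derivation:
s_0={p,s}: X(p)=True p=True
s_1={p,r,s}: X(p)=False p=True
s_2={q,r,s}: X(p)=False p=False
s_3={s}: X(p)=True p=False
s_4={p,q,r,s}: X(p)=True p=True
s_5={p}: X(p)=False p=True
s_6={}: X(p)=False p=False
F(X(p)) holds; first witness at position 0.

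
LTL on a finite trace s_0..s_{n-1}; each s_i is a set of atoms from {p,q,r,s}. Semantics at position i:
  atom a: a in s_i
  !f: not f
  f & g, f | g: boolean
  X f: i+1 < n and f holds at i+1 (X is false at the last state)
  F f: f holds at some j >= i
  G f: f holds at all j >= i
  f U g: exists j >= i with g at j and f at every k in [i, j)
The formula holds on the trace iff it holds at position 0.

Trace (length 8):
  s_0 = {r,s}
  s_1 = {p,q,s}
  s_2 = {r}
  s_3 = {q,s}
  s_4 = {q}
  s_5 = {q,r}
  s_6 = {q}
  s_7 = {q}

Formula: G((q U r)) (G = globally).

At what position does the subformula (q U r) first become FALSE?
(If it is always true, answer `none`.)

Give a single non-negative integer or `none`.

Answer: 6

Derivation:
s_0={r,s}: (q U r)=True q=False r=True
s_1={p,q,s}: (q U r)=True q=True r=False
s_2={r}: (q U r)=True q=False r=True
s_3={q,s}: (q U r)=True q=True r=False
s_4={q}: (q U r)=True q=True r=False
s_5={q,r}: (q U r)=True q=True r=True
s_6={q}: (q U r)=False q=True r=False
s_7={q}: (q U r)=False q=True r=False
G((q U r)) holds globally = False
First violation at position 6.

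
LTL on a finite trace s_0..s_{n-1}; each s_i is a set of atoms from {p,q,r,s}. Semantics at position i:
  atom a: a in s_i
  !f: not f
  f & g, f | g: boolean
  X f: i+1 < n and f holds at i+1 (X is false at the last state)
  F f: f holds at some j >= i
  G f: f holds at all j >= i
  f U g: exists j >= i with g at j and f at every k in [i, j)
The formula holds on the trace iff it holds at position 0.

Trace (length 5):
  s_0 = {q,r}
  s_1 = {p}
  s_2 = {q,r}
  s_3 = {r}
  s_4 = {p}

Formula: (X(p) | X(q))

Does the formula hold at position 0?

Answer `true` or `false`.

s_0={q,r}: (X(p) | X(q))=True X(p)=True p=False X(q)=False q=True
s_1={p}: (X(p) | X(q))=True X(p)=False p=True X(q)=True q=False
s_2={q,r}: (X(p) | X(q))=False X(p)=False p=False X(q)=False q=True
s_3={r}: (X(p) | X(q))=True X(p)=True p=False X(q)=False q=False
s_4={p}: (X(p) | X(q))=False X(p)=False p=True X(q)=False q=False

Answer: true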